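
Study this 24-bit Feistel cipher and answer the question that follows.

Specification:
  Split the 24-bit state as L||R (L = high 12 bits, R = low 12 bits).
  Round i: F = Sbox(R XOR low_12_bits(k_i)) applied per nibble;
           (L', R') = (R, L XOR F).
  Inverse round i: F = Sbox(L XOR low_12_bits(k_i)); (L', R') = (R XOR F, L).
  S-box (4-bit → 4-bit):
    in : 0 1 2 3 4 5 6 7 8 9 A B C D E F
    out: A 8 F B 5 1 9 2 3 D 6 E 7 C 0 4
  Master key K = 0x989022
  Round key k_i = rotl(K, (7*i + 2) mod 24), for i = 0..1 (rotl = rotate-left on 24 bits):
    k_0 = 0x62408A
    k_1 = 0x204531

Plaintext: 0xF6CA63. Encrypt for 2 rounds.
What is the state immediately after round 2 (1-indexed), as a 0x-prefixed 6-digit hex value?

s_0 = plaintext = 0xF6CA63
s_1 = Round(s_0, k_0) = 0xA63961
s_2 = Round(s_1, k_1) = 0x961D79

0x961D79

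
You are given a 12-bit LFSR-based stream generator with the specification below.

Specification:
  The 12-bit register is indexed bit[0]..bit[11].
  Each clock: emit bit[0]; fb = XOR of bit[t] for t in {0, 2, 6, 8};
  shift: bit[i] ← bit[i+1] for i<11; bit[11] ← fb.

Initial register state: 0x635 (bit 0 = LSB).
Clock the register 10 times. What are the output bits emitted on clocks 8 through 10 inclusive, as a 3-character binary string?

001

reg_0 = 0x635
clock 1: out=1, reg = 0x31A
clock 2: out=0, reg = 0x98D
clock 3: out=1, reg = 0xCC6
clock 4: out=0, reg = 0x663
clock 5: out=1, reg = 0x331
clock 6: out=1, reg = 0x198
clock 7: out=0, reg = 0x8CC
clock 8: out=0, reg = 0x466
clock 9: out=0, reg = 0x233
clock 10: out=1, reg = 0x919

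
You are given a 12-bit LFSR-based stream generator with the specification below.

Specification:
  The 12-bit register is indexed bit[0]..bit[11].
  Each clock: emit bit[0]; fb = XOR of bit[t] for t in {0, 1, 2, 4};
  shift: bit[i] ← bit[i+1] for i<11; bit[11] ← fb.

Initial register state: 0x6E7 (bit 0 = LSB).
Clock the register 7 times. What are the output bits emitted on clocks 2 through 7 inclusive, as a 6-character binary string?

reg_0 = 0x6E7
clock 1: out=1, reg = 0xB73
clock 2: out=1, reg = 0xDB9
clock 3: out=1, reg = 0x6DC
clock 4: out=0, reg = 0x36E
clock 5: out=0, reg = 0x1B7
clock 6: out=1, reg = 0x0DB
clock 7: out=1, reg = 0x86D

110011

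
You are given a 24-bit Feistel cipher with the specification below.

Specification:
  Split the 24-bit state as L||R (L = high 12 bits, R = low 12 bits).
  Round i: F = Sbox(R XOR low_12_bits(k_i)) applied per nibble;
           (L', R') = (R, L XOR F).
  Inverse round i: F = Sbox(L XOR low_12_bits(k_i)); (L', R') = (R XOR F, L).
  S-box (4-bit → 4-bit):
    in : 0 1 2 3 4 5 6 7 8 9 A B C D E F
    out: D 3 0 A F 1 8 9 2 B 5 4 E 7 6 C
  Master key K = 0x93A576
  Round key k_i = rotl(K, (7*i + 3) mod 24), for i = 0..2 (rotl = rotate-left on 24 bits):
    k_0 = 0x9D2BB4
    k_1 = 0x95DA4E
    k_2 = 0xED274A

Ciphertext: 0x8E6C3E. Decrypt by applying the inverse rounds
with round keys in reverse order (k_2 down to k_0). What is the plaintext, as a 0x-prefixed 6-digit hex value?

0x87FDE0

s_0 = ciphertext = 0x8E6C3E
s_1 = InvRound(s_0, k_2) = 0x0608E6
s_2 = InvRound(s_1, k_1) = 0xDE0060
s_3 = InvRound(s_2, k_0) = 0x87FDE0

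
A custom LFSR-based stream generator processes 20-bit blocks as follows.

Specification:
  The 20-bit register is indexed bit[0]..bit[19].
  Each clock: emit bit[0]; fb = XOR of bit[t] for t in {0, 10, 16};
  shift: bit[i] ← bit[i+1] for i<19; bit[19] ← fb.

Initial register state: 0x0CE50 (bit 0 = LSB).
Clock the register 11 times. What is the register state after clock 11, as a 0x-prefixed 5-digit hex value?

0xEA619

reg_0 = 0x0CE50
clock 1: out=0, reg = 0x86728
clock 2: out=0, reg = 0xC3394
clock 3: out=0, reg = 0x619CA
clock 4: out=0, reg = 0x30CE5
clock 5: out=1, reg = 0x98672
clock 6: out=0, reg = 0x4C339
clock 7: out=1, reg = 0xA619C
clock 8: out=0, reg = 0x530CE
clock 9: out=0, reg = 0xA9867
clock 10: out=1, reg = 0xD4C33
clock 11: out=1, reg = 0xEA619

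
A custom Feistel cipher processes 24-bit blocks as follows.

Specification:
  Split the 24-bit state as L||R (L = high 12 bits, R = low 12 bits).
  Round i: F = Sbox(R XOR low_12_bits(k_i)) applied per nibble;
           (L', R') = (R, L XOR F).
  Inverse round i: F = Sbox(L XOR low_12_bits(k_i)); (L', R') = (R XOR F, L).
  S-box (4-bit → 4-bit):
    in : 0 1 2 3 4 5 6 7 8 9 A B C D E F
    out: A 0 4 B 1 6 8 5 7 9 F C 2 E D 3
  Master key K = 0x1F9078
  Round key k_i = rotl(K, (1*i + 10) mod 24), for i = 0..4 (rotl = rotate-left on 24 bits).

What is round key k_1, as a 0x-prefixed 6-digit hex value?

0x83C0FC

K = 0x1F9078
k_0 = rotl(K, (1*0+10) mod 24) = rotl(K, 10) = 0x41E07E
k_1 = rotl(K, (1*1+10) mod 24) = rotl(K, 11) = 0x83C0FC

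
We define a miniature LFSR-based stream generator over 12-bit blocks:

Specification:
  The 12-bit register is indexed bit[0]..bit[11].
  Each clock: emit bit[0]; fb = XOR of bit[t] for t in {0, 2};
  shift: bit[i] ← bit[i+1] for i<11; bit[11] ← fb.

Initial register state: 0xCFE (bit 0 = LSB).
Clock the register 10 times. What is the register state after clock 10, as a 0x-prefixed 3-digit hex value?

0xF07

reg_0 = 0xCFE
clock 1: out=0, reg = 0xE7F
clock 2: out=1, reg = 0x73F
clock 3: out=1, reg = 0x39F
clock 4: out=1, reg = 0x1CF
clock 5: out=1, reg = 0x0E7
clock 6: out=1, reg = 0x073
clock 7: out=1, reg = 0x839
clock 8: out=1, reg = 0xC1C
clock 9: out=0, reg = 0xE0E
clock 10: out=0, reg = 0xF07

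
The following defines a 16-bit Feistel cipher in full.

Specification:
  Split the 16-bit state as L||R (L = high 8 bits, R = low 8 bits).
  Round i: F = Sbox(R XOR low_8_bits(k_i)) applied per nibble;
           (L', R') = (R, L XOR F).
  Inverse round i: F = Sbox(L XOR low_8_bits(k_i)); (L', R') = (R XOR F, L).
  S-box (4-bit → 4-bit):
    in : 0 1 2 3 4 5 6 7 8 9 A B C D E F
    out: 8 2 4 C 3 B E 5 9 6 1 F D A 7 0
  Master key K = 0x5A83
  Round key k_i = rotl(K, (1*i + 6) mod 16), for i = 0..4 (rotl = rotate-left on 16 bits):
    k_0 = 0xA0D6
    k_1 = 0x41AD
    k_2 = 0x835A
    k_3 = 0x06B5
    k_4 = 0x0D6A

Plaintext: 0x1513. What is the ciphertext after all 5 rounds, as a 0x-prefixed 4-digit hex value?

0x178F

s_0 = plaintext = 0x1513
s_1 = Round(s_0, k_0) = 0x13CE
s_2 = Round(s_1, k_1) = 0xCEFF
s_3 = Round(s_2, k_2) = 0xFFD5
s_4 = Round(s_3, k_3) = 0xD517
s_5 = Round(s_4, k_4) = 0x178F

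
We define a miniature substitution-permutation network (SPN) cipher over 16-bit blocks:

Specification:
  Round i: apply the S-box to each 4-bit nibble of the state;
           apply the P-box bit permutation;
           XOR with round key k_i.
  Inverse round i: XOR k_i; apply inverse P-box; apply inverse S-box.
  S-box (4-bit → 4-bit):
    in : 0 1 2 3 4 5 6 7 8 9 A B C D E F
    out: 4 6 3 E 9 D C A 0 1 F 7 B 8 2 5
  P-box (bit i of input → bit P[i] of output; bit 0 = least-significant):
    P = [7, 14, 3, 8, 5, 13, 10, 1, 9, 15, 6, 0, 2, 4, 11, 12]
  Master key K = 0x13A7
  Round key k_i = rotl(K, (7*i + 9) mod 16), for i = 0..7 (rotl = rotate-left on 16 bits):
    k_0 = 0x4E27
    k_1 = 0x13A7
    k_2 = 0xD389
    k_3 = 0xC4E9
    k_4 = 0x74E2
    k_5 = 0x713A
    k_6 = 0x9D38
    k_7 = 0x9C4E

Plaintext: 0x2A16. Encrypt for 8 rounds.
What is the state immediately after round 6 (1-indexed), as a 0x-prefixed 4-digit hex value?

0xBF20

s_0 = plaintext = 0x2A16
s_1 = Round(s_0, k_0) = 0xE97A
s_2 = Round(s_1, k_1) = 0x703D
s_3 = Round(s_2, k_2) = 0xE6DB
s_4 = Round(s_3, k_3) = 0x8432
s_5 = Round(s_4, k_4) = 0x1261
s_6 = Round(s_5, k_5) = 0xBF20
s_7 = Round(s_6, k_6) = 0xB744
s_8 = Round(s_7, k_7) = 0x15F9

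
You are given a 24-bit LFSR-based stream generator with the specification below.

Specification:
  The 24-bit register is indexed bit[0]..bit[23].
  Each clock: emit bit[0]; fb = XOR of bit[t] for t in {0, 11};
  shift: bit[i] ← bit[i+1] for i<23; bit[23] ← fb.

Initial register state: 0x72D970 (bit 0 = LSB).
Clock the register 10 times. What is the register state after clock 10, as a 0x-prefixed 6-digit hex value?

reg_0 = 0x72D970
clock 1: out=0, reg = 0xB96CB8
clock 2: out=0, reg = 0xDCB65C
clock 3: out=0, reg = 0x6E5B2E
clock 4: out=0, reg = 0xB72D97
clock 5: out=1, reg = 0x5B96CB
clock 6: out=1, reg = 0xADCB65
clock 7: out=1, reg = 0x56E5B2
clock 8: out=0, reg = 0x2B72D9
clock 9: out=1, reg = 0x95B96C
clock 10: out=0, reg = 0xCADCB6

0xCADCB6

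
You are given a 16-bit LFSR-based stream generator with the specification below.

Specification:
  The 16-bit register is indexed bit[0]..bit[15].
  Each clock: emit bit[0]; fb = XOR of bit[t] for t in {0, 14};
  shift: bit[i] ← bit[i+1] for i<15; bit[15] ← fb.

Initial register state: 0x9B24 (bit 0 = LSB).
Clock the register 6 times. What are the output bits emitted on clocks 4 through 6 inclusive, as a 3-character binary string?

001

reg_0 = 0x9B24
clock 1: out=0, reg = 0x4D92
clock 2: out=0, reg = 0xA6C9
clock 3: out=1, reg = 0xD364
clock 4: out=0, reg = 0xE9B2
clock 5: out=0, reg = 0xF4D9
clock 6: out=1, reg = 0x7A6C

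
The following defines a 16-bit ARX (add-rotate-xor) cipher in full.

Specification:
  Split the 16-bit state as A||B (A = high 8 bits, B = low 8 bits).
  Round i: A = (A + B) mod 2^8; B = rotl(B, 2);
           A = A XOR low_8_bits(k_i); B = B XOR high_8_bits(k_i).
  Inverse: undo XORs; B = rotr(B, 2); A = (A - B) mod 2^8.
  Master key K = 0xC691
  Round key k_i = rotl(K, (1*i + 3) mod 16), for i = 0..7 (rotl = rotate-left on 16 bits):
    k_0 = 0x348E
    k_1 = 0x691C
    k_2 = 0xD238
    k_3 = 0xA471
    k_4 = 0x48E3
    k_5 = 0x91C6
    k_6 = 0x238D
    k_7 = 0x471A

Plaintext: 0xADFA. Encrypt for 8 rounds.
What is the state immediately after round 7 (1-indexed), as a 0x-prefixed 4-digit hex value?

0xA942

s_0 = plaintext = 0xADFA
s_1 = Round(s_0, k_0) = 0x29DF
s_2 = Round(s_1, k_1) = 0x1416
s_3 = Round(s_2, k_2) = 0x128A
s_4 = Round(s_3, k_3) = 0xED8E
s_5 = Round(s_4, k_4) = 0x9872
s_6 = Round(s_5, k_5) = 0xCC58
s_7 = Round(s_6, k_6) = 0xA942
s_8 = Round(s_7, k_7) = 0xF14E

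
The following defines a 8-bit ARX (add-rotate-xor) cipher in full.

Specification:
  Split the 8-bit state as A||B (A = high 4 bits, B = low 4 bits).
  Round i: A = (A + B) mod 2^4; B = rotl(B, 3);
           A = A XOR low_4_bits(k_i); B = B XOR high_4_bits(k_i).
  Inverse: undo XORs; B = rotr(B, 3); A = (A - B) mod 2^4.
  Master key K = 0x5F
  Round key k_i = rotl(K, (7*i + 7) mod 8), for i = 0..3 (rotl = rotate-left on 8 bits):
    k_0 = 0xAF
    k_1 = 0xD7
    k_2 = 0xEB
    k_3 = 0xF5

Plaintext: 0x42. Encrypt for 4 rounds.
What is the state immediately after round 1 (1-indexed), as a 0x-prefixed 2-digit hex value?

s_0 = plaintext = 0x42
s_1 = Round(s_0, k_0) = 0x9B
s_2 = Round(s_1, k_1) = 0x30
s_3 = Round(s_2, k_2) = 0x8E
s_4 = Round(s_3, k_3) = 0x38

0x9B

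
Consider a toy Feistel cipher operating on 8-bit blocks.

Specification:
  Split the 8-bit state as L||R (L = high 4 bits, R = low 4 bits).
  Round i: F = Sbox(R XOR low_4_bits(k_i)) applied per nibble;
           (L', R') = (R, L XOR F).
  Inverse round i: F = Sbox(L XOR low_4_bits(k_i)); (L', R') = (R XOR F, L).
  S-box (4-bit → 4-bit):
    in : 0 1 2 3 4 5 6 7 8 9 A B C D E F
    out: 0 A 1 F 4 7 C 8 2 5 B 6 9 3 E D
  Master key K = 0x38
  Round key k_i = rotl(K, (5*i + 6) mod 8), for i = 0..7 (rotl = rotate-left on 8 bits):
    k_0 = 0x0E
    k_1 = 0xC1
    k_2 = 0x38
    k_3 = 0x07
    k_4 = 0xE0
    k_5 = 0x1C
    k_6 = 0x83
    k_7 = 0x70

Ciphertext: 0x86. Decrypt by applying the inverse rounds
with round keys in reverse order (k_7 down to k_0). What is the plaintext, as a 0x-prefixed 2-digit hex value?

s_0 = ciphertext = 0x86
s_1 = InvRound(s_0, k_7) = 0x48
s_2 = InvRound(s_1, k_6) = 0x04
s_3 = InvRound(s_2, k_5) = 0xD0
s_4 = InvRound(s_3, k_4) = 0x3D
s_5 = InvRound(s_4, k_3) = 0x93
s_6 = InvRound(s_5, k_2) = 0x99
s_7 = InvRound(s_6, k_1) = 0xB9
s_8 = InvRound(s_7, k_0) = 0xEB

0xEB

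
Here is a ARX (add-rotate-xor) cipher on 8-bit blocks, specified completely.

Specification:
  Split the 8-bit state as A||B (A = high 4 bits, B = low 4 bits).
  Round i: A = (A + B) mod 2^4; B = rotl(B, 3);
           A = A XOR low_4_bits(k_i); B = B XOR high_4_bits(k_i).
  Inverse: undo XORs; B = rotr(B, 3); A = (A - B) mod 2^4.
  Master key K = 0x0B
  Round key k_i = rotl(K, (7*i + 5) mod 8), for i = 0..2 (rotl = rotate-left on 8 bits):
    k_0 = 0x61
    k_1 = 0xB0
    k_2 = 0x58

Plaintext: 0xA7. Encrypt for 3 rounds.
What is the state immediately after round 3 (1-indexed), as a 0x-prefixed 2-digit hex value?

s_0 = plaintext = 0xA7
s_1 = Round(s_0, k_0) = 0x0D
s_2 = Round(s_1, k_1) = 0xD5
s_3 = Round(s_2, k_2) = 0xAF

0xAF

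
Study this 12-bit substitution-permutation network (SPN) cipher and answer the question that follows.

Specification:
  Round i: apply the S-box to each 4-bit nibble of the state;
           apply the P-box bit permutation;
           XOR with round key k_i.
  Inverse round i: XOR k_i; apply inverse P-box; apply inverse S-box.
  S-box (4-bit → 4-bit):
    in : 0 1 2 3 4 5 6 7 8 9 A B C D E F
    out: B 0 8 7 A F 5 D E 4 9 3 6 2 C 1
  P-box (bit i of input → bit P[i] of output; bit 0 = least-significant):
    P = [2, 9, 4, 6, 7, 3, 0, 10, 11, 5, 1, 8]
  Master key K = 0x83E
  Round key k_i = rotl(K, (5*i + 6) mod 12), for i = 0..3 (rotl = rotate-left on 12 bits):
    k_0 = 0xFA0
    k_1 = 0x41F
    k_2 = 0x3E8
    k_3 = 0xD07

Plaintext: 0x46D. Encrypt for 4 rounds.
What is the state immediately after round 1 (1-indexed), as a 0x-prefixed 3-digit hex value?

0xC01

s_0 = plaintext = 0x46D
s_1 = Round(s_0, k_0) = 0xC01
s_2 = Round(s_1, k_1) = 0x0B5
s_3 = Round(s_2, k_2) = 0x814
s_4 = Round(s_3, k_3) = 0xE65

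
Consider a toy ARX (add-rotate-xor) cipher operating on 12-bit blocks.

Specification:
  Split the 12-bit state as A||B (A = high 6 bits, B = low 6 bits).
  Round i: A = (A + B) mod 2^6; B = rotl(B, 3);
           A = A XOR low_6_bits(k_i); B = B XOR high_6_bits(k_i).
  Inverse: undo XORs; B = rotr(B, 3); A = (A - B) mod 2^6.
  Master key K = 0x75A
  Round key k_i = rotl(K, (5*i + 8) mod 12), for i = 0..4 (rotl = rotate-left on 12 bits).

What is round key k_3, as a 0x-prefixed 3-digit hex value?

K = 0x75A
k_0 = rotl(K, (5*0+8) mod 12) = rotl(K, 8) = 0xA75
k_1 = rotl(K, (5*1+8) mod 12) = rotl(K, 1) = 0xEB4
k_2 = rotl(K, (5*2+8) mod 12) = rotl(K, 6) = 0x69D
k_3 = rotl(K, (5*3+8) mod 12) = rotl(K, 11) = 0x3AD

0x3AD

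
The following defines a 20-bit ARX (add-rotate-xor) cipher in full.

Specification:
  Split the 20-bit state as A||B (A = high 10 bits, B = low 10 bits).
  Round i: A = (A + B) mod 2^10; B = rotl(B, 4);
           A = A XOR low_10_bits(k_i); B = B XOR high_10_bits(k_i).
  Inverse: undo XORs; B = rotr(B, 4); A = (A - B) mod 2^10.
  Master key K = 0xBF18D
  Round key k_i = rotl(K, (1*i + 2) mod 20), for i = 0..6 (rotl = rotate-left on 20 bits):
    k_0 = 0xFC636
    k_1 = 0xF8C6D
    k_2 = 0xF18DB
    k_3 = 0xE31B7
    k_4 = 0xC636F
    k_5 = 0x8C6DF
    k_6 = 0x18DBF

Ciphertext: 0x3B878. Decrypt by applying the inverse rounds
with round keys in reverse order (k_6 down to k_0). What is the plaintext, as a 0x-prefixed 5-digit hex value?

s_0 = ciphertext = 0x3B878
s_1 = InvRound(s_0, k_6) = 0xA42C1
s_2 = InvRound(s_1, k_5) = 0x1000F
s_3 = InvRound(s_2, k_4) = 0x4F9F1
s_4 = InvRound(s_3, k_3) = 0x48B67
s_5 = InvRound(s_4, k_2) = 0x6BC4A
s_6 = InvRound(s_5, k_1) = 0xD227A
s_7 = InvRound(s_6, k_0) = 0xA9AD8

0xA9AD8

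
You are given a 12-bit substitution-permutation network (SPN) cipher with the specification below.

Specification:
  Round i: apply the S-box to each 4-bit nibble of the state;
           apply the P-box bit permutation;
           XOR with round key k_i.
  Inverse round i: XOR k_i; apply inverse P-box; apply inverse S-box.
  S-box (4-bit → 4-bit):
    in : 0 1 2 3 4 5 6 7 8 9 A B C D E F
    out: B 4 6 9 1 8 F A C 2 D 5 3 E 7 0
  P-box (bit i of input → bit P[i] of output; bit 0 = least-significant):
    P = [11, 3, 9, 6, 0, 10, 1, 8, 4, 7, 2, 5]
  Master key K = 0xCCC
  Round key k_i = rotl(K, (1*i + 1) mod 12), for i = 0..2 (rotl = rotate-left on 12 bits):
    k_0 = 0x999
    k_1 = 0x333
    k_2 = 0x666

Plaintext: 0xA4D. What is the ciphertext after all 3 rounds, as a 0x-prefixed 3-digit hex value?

0xA64

s_0 = plaintext = 0xA4D
s_1 = Round(s_0, k_0) = 0xBE4
s_2 = Round(s_1, k_1) = 0xF24
s_3 = Round(s_2, k_2) = 0xA64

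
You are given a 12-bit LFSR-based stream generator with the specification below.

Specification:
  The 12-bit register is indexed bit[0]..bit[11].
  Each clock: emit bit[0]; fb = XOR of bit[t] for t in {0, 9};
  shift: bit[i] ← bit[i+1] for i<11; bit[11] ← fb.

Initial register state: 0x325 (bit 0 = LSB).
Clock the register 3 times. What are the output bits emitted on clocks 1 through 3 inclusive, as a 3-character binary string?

101

reg_0 = 0x325
clock 1: out=1, reg = 0x192
clock 2: out=0, reg = 0x0C9
clock 3: out=1, reg = 0x864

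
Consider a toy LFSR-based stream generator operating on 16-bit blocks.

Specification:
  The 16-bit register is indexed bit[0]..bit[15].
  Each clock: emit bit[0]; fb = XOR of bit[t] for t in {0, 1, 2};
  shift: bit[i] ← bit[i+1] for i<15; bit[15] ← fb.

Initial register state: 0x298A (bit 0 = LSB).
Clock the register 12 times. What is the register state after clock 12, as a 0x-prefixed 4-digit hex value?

reg_0 = 0x298A
clock 1: out=0, reg = 0x94C5
clock 2: out=1, reg = 0x4A62
clock 3: out=0, reg = 0xA531
clock 4: out=1, reg = 0xD298
clock 5: out=0, reg = 0x694C
clock 6: out=0, reg = 0xB4A6
clock 7: out=0, reg = 0x5A53
clock 8: out=1, reg = 0x2D29
clock 9: out=1, reg = 0x9694
clock 10: out=0, reg = 0xCB4A
clock 11: out=0, reg = 0xE5A5
clock 12: out=1, reg = 0x72D2

0x72D2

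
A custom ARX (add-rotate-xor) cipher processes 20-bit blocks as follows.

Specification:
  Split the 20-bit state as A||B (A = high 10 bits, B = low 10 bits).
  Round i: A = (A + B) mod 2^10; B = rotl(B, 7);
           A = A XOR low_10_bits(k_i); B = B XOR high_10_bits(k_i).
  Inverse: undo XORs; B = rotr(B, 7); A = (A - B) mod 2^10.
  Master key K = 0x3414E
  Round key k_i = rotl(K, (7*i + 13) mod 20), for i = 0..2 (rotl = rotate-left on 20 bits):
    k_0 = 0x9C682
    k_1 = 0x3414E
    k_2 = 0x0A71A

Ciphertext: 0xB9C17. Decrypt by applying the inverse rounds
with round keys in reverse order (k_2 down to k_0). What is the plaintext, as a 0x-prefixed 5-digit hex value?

0xC979E

s_0 = ciphertext = 0xB9C17
s_1 = InvRound(s_0, k_2) = 0x035F0
s_2 = InvRound(s_1, k_1) = 0x10502
s_3 = InvRound(s_2, k_0) = 0xC979E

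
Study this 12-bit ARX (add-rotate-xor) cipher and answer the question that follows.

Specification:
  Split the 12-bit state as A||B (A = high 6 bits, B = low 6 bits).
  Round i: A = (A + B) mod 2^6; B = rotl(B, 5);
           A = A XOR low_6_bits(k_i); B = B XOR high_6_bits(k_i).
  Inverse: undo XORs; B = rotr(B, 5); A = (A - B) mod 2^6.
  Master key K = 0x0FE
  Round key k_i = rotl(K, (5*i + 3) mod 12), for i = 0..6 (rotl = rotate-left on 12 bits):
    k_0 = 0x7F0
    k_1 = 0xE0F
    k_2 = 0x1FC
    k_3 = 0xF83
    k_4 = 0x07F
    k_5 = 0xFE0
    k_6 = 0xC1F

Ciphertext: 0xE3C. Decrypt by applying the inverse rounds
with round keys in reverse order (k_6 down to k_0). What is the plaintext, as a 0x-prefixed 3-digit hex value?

0x58D

s_0 = ciphertext = 0xE3C
s_1 = InvRound(s_0, k_6) = 0x3D8
s_2 = InvRound(s_1, k_5) = 0x80F
s_3 = InvRound(s_2, k_4) = 0x0DC
s_4 = InvRound(s_3, k_3) = 0xEC5
s_5 = InvRound(s_4, k_2) = 0x0C4
s_6 = InvRound(s_5, k_1) = 0x4F9
s_7 = InvRound(s_6, k_0) = 0x58D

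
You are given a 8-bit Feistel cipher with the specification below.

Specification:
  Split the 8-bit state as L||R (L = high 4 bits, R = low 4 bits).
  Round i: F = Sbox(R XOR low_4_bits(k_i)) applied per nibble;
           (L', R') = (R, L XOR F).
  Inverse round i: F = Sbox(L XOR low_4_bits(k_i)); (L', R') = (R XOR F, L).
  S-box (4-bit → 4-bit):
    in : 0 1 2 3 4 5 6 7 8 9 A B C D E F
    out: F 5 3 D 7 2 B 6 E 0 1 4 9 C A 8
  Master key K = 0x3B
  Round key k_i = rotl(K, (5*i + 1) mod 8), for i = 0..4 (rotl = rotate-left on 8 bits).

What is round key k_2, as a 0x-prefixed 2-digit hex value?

K = 0x3B
k_0 = rotl(K, (5*0+1) mod 8) = rotl(K, 1) = 0x76
k_1 = rotl(K, (5*1+1) mod 8) = rotl(K, 6) = 0xCE
k_2 = rotl(K, (5*2+1) mod 8) = rotl(K, 3) = 0xD9

0xD9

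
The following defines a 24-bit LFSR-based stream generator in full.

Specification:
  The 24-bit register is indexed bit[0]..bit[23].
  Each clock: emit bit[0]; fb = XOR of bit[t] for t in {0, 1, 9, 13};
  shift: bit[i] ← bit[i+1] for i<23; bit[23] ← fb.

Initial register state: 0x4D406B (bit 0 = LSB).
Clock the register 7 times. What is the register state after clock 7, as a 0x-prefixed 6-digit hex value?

reg_0 = 0x4D406B
clock 1: out=1, reg = 0x26A035
clock 2: out=1, reg = 0x13501A
clock 3: out=0, reg = 0x89A80D
clock 4: out=1, reg = 0x44D406
clock 5: out=0, reg = 0xA26A03
clock 6: out=1, reg = 0x513501
clock 7: out=1, reg = 0x289A80

0x289A80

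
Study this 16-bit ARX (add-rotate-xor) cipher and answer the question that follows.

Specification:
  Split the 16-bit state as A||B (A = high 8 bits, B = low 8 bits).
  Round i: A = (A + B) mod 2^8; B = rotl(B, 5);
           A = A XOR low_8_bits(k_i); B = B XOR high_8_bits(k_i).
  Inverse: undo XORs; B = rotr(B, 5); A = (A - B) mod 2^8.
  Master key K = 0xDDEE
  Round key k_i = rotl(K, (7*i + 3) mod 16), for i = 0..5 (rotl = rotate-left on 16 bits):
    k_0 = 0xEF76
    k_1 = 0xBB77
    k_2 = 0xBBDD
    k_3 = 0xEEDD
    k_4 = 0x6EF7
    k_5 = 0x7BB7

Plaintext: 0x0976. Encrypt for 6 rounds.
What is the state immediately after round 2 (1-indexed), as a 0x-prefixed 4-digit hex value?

0x5D9F

s_0 = plaintext = 0x0976
s_1 = Round(s_0, k_0) = 0x0921
s_2 = Round(s_1, k_1) = 0x5D9F
s_3 = Round(s_2, k_2) = 0x2148
s_4 = Round(s_3, k_3) = 0xB4E7
s_5 = Round(s_4, k_4) = 0x6C92
s_6 = Round(s_5, k_5) = 0x4929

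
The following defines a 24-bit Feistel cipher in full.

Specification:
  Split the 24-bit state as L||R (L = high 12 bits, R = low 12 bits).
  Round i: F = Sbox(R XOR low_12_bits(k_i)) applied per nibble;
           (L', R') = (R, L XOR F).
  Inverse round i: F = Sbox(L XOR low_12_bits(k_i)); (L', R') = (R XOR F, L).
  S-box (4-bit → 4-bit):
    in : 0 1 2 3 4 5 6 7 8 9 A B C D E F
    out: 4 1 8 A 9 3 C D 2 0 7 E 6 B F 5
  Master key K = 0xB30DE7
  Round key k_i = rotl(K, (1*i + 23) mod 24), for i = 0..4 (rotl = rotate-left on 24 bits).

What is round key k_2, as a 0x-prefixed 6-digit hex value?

K = 0xB30DE7
k_0 = rotl(K, (1*0+23) mod 24) = rotl(K, 23) = 0xD986F3
k_1 = rotl(K, (1*1+23) mod 24) = rotl(K, 0) = 0xB30DE7
k_2 = rotl(K, (1*2+23) mod 24) = rotl(K, 1) = 0x661BCF

0x661BCF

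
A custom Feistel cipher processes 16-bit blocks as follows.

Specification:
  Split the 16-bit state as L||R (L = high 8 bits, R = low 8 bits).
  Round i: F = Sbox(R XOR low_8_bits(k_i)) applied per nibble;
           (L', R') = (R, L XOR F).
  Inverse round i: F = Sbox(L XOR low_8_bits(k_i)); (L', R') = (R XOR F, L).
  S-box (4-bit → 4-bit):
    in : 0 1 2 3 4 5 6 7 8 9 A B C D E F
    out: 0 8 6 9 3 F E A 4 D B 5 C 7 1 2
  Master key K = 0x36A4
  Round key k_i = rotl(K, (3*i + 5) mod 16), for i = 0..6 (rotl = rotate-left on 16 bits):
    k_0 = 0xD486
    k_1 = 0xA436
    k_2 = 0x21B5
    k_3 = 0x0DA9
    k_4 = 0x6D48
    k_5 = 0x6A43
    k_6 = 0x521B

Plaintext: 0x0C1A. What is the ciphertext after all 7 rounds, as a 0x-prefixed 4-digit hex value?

0xD822

s_0 = plaintext = 0x0C1A
s_1 = Round(s_0, k_0) = 0x1AD0
s_2 = Round(s_1, k_1) = 0xD004
s_3 = Round(s_2, k_2) = 0x0488
s_4 = Round(s_3, k_3) = 0x886C
s_5 = Round(s_4, k_4) = 0x6CEB
s_6 = Round(s_5, k_5) = 0xEBD8
s_7 = Round(s_6, k_6) = 0xD822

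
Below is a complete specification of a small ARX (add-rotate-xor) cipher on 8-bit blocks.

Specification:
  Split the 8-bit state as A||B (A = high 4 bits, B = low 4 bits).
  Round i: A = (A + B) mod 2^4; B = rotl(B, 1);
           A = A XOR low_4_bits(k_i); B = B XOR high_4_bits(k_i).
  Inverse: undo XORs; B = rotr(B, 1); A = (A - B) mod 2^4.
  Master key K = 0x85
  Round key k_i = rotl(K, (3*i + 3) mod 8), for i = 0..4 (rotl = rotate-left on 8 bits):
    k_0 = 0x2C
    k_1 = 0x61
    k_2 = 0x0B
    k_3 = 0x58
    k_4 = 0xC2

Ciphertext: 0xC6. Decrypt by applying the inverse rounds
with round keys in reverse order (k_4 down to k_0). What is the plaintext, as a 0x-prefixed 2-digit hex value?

0xC8

s_0 = ciphertext = 0xC6
s_1 = InvRound(s_0, k_4) = 0x95
s_2 = InvRound(s_1, k_3) = 0x10
s_3 = InvRound(s_2, k_2) = 0xA0
s_4 = InvRound(s_3, k_1) = 0x83
s_5 = InvRound(s_4, k_0) = 0xC8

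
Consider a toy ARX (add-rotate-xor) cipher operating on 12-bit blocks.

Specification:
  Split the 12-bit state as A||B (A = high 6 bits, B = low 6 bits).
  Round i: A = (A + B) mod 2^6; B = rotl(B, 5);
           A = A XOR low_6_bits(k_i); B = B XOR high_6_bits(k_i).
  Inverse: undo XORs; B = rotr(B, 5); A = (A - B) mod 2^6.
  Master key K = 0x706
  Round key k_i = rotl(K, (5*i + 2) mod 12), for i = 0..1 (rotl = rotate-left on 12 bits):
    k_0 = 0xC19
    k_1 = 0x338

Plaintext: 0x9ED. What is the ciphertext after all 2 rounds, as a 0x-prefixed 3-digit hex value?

s_0 = plaintext = 0x9ED
s_1 = Round(s_0, k_0) = 0x346
s_2 = Round(s_1, k_1) = 0xACF

0xACF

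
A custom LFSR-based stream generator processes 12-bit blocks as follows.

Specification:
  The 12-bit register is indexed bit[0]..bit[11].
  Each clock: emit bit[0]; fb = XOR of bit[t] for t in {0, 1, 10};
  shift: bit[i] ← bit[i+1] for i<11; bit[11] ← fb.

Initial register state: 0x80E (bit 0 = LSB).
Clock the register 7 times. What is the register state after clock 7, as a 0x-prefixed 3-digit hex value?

0xAF0

reg_0 = 0x80E
clock 1: out=0, reg = 0xC07
clock 2: out=1, reg = 0xE03
clock 3: out=1, reg = 0xF01
clock 4: out=1, reg = 0x780
clock 5: out=0, reg = 0xBC0
clock 6: out=0, reg = 0x5E0
clock 7: out=0, reg = 0xAF0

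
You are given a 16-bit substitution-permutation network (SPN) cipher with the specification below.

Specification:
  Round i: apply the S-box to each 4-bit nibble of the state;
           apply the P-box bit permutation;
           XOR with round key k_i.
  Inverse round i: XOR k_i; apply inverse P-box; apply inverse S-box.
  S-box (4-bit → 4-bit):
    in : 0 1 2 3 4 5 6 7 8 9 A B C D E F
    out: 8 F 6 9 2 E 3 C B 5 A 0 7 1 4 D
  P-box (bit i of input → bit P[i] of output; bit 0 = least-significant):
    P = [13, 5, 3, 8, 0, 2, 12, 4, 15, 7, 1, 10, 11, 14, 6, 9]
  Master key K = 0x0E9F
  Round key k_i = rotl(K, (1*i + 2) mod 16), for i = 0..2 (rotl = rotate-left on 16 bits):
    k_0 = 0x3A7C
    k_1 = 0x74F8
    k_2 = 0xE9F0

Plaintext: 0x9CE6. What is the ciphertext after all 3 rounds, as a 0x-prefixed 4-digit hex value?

s_0 = plaintext = 0x9CE6
s_1 = Round(s_0, k_0) = 0x829E
s_2 = Round(s_1, k_1) = 0x2E73
s_3 = Round(s_2, k_2) = 0x98A2

0x98A2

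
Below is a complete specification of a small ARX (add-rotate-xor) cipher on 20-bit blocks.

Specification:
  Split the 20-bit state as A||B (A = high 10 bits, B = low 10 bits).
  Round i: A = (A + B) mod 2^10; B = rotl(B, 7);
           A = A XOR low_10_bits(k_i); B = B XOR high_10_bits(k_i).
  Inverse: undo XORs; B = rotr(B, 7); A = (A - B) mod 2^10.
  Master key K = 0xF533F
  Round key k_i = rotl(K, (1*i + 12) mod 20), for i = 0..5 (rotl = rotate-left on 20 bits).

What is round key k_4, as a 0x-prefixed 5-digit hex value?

K = 0xF533F
k_0 = rotl(K, (1*0+12) mod 20) = rotl(K, 12) = 0x3FF53
k_1 = rotl(K, (1*1+12) mod 20) = rotl(K, 13) = 0x7FEA6
k_2 = rotl(K, (1*2+12) mod 20) = rotl(K, 14) = 0xFFD4C
k_3 = rotl(K, (1*3+12) mod 20) = rotl(K, 15) = 0xFFA99
k_4 = rotl(K, (1*4+12) mod 20) = rotl(K, 16) = 0xFF533

0xFF533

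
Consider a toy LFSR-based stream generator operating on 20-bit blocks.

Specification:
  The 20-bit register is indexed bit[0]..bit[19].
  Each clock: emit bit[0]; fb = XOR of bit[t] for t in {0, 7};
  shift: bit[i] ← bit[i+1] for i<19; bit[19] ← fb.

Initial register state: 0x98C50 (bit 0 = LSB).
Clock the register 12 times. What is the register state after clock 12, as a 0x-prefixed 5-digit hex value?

0xF4898

reg_0 = 0x98C50
clock 1: out=0, reg = 0x4C628
clock 2: out=0, reg = 0x26314
clock 3: out=0, reg = 0x1318A
clock 4: out=0, reg = 0x898C5
clock 5: out=1, reg = 0x44C62
clock 6: out=0, reg = 0x22631
clock 7: out=1, reg = 0x91318
clock 8: out=0, reg = 0x4898C
clock 9: out=0, reg = 0xA44C6
clock 10: out=0, reg = 0xD2263
clock 11: out=1, reg = 0xE9131
clock 12: out=1, reg = 0xF4898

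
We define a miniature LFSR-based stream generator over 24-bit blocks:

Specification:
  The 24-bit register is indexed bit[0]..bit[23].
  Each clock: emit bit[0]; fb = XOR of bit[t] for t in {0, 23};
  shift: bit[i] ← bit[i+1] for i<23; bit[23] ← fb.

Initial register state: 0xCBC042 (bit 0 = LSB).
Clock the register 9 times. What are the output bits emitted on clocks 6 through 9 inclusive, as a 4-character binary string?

0100

reg_0 = 0xCBC042
clock 1: out=0, reg = 0xE5E021
clock 2: out=1, reg = 0x72F010
clock 3: out=0, reg = 0x397808
clock 4: out=0, reg = 0x1CBC04
clock 5: out=0, reg = 0x0E5E02
clock 6: out=0, reg = 0x072F01
clock 7: out=1, reg = 0x839780
clock 8: out=0, reg = 0xC1CBC0
clock 9: out=0, reg = 0xE0E5E0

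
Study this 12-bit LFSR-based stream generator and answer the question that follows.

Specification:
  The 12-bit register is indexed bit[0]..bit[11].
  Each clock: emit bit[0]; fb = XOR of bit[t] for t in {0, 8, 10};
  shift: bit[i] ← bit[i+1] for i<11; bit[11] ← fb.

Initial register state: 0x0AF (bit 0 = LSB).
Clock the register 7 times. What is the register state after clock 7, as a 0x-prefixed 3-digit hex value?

reg_0 = 0x0AF
clock 1: out=1, reg = 0x857
clock 2: out=1, reg = 0xC2B
clock 3: out=1, reg = 0x615
clock 4: out=1, reg = 0x30A
clock 5: out=0, reg = 0x985
clock 6: out=1, reg = 0x4C2
clock 7: out=0, reg = 0xA61

0xA61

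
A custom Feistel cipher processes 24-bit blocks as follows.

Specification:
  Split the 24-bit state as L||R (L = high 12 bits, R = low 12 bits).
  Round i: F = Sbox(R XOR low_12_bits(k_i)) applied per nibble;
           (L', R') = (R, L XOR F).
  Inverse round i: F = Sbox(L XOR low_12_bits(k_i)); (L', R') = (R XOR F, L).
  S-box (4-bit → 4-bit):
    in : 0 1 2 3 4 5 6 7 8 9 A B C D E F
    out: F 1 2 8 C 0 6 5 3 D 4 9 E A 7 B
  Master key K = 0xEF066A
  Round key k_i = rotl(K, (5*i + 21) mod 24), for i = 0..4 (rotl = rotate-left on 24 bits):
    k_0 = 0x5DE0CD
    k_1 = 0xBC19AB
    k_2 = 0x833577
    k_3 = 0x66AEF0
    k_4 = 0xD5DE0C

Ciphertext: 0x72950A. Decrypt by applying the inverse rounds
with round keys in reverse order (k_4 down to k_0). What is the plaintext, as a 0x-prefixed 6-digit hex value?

0xD71B0D

s_0 = ciphertext = 0x72950A
s_1 = InvRound(s_0, k_4) = 0x82A729
s_2 = InvRound(s_1, k_3) = 0x18D82A
s_3 = InvRound(s_2, k_2) = 0x49E18D
s_4 = InvRound(s_3, k_1) = 0xB0D49E
s_5 = InvRound(s_4, k_0) = 0xD71B0D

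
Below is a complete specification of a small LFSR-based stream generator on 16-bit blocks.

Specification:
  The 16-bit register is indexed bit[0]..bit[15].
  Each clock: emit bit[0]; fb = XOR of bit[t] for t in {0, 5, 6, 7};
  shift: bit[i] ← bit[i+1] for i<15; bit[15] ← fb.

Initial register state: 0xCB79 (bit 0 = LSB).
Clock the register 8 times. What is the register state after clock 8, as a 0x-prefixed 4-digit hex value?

reg_0 = 0xCB79
clock 1: out=1, reg = 0xE5BC
clock 2: out=0, reg = 0x72DE
clock 3: out=0, reg = 0x396F
clock 4: out=1, reg = 0x9CB7
clock 5: out=1, reg = 0xCE5B
clock 6: out=1, reg = 0x672D
clock 7: out=1, reg = 0x3396
clock 8: out=0, reg = 0x99CB

0x99CB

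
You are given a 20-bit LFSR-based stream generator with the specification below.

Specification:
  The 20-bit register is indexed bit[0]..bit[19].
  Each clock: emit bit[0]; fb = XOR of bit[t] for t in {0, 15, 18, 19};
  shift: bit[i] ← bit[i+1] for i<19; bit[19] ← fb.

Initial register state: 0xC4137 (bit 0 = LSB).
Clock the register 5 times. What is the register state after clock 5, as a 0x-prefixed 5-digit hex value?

0x7E209

reg_0 = 0xC4137
clock 1: out=1, reg = 0xE209B
clock 2: out=1, reg = 0xF104D
clock 3: out=1, reg = 0xF8826
clock 4: out=0, reg = 0xFC413
clock 5: out=1, reg = 0x7E209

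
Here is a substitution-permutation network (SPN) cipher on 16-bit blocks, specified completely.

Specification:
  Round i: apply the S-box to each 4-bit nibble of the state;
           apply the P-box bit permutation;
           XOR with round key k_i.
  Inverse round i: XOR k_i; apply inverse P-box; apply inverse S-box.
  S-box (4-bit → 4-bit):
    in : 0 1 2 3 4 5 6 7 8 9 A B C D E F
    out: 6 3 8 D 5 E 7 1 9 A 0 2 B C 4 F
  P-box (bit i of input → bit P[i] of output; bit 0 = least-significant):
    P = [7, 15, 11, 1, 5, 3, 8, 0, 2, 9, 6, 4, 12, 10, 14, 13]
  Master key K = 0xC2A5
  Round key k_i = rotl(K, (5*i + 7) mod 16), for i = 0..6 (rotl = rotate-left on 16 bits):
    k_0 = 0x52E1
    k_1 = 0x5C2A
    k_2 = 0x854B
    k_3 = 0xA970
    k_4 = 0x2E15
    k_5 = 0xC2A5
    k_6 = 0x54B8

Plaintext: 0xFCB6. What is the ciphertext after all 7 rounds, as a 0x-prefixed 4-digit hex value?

0x615A

s_0 = plaintext = 0xFCB6
s_1 = Round(s_0, k_0) = 0xAC7D
s_2 = Round(s_1, k_1) = 0x561C
s_3 = Round(s_2, k_2) = 0x63A5
s_4 = Round(s_3, k_3) = 0x7526
s_5 = Round(s_4, k_4) = 0xB4C4
s_6 = Round(s_5, k_5) = 0xCE48
s_7 = Round(s_6, k_6) = 0x615A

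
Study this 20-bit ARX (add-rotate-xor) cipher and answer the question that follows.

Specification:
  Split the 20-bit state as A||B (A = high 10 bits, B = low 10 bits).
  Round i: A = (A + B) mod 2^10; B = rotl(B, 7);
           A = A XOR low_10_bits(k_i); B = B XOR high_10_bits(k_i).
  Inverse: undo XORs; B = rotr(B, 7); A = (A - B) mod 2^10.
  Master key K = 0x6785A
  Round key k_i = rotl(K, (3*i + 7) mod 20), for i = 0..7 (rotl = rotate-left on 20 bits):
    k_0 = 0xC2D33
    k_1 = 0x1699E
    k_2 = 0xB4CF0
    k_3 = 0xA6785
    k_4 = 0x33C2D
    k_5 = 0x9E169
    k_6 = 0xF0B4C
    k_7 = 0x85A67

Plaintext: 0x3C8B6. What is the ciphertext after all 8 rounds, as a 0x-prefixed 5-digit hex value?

s_0 = plaintext = 0x3C8B6
s_1 = Round(s_0, k_0) = 0x26C1D
s_2 = Round(s_1, k_1) = 0x49AD9
s_3 = Round(s_2, k_2) = 0xC3E08
s_4 = Round(s_3, k_3) = 0xA4AD8
s_5 = Round(s_4, k_4) = 0x51C94
s_6 = Round(s_5, k_5) = 0x2C86A
s_7 = Round(s_6, k_6) = 0x942CF
s_8 = Round(s_7, k_7) = 0xDE1CF

0xDE1CF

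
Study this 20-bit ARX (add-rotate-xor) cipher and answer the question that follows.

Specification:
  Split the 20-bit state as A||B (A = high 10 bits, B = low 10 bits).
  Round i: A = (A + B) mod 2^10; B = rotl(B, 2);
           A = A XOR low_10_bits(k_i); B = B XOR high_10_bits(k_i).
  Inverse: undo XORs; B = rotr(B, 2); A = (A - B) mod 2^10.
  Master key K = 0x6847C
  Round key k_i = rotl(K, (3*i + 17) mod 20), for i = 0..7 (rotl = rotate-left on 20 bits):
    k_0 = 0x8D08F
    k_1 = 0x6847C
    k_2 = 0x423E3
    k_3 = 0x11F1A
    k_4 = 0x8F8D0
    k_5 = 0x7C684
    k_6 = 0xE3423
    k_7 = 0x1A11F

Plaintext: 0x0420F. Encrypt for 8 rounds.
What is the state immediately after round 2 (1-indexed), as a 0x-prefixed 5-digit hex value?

0x3998B

s_0 = plaintext = 0x0420F
s_1 = Round(s_0, k_0) = 0xA420A
s_2 = Round(s_1, k_1) = 0x3998B
s_3 = Round(s_2, k_2) = 0x64B25
s_4 = Round(s_3, k_3) = 0xEB4D0
s_5 = Round(s_4, k_4) = 0x2B57E
s_6 = Round(s_5, k_5) = 0x2BC08
s_7 = Round(s_6, k_6) = 0x253AD
s_8 = Round(s_7, k_7) = 0x57ADF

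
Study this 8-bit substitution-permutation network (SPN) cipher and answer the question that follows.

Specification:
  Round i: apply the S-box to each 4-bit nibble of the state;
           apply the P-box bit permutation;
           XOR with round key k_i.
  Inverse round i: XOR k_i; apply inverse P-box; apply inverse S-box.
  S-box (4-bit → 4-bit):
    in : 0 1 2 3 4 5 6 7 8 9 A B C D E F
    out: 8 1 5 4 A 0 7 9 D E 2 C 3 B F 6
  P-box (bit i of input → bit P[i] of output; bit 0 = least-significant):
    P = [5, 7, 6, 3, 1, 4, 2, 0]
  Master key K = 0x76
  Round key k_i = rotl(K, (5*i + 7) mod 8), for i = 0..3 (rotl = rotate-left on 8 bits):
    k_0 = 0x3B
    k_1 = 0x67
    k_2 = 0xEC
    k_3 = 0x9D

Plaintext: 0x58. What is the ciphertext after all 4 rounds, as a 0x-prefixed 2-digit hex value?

s_0 = plaintext = 0x58
s_1 = Round(s_0, k_0) = 0x53
s_2 = Round(s_1, k_1) = 0x27
s_3 = Round(s_2, k_2) = 0xC2
s_4 = Round(s_3, k_3) = 0xEF

0xEF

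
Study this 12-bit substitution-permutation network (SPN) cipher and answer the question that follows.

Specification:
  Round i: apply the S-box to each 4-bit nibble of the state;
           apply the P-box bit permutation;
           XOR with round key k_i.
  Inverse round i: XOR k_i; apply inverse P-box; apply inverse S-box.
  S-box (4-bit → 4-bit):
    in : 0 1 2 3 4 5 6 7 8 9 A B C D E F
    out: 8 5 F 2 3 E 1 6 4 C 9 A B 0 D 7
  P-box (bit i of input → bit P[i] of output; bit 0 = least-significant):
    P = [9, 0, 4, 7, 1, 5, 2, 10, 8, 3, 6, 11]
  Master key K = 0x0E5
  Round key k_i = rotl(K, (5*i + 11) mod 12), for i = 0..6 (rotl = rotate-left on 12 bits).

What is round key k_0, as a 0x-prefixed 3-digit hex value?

0x872

K = 0x0E5
k_0 = rotl(K, (5*0+11) mod 12) = rotl(K, 11) = 0x872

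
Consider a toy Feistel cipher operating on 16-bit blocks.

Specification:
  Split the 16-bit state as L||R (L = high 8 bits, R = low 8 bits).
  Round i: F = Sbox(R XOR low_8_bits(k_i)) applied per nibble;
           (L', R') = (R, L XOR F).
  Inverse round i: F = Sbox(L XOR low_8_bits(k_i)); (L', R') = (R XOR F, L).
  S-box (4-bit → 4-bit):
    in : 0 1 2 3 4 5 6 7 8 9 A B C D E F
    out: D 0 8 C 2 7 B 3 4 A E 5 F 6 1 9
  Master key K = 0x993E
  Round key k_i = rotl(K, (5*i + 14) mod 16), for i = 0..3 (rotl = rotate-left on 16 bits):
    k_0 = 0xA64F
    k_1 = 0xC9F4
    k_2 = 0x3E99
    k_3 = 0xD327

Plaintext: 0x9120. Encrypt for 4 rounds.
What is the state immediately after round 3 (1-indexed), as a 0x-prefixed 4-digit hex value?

0x4F43

s_0 = plaintext = 0x9120
s_1 = Round(s_0, k_0) = 0x2028
s_2 = Round(s_1, k_1) = 0x284F
s_3 = Round(s_2, k_2) = 0x4F43
s_4 = Round(s_3, k_3) = 0x43FD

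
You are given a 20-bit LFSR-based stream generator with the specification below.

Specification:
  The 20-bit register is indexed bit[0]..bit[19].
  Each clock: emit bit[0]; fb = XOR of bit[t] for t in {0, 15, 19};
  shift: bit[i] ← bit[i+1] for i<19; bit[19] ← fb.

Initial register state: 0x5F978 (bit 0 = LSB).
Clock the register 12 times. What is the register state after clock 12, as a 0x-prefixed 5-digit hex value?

0x5315F

reg_0 = 0x5F978
clock 1: out=0, reg = 0xAFCBC
clock 2: out=0, reg = 0x57E5E
clock 3: out=0, reg = 0x2BF2F
clock 4: out=1, reg = 0x15F97
clock 5: out=1, reg = 0x8AFCB
clock 6: out=1, reg = 0xC57E5
clock 7: out=1, reg = 0x62BF2
clock 8: out=0, reg = 0x315F9
clock 9: out=1, reg = 0x98AFC
clock 10: out=0, reg = 0x4C57E
clock 11: out=0, reg = 0xA62BF
clock 12: out=1, reg = 0x5315F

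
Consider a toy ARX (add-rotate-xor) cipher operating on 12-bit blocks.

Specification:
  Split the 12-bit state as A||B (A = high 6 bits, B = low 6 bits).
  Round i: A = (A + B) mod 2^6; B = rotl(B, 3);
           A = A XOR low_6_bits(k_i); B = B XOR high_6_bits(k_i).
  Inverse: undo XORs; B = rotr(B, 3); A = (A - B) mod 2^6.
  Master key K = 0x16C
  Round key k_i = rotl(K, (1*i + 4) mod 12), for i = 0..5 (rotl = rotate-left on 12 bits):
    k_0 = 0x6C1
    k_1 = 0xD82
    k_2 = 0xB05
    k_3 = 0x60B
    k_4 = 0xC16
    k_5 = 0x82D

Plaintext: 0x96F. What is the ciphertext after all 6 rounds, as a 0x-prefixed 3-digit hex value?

s_0 = plaintext = 0x96F
s_1 = Round(s_0, k_0) = 0x566
s_2 = Round(s_1, k_1) = 0xE42
s_3 = Round(s_2, k_2) = 0xFBC
s_4 = Round(s_3, k_3) = 0xC7F
s_5 = Round(s_4, k_4) = 0x98F
s_6 = Round(s_5, k_5) = 0x619

0x619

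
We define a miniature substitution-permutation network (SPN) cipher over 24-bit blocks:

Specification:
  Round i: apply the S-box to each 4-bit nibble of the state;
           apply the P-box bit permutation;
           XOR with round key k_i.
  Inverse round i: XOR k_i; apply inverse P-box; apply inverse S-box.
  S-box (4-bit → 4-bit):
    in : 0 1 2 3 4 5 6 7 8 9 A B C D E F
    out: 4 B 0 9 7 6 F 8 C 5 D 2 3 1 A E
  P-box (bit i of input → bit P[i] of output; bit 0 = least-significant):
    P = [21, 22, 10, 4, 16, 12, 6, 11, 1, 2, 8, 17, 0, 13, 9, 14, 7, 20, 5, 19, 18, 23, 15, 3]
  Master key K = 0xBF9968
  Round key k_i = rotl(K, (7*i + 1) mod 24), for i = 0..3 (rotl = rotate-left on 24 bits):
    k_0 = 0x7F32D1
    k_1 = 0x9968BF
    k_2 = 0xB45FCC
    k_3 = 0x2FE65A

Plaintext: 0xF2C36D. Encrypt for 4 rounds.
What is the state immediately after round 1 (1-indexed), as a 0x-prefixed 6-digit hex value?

s_0 = plaintext = 0xF2C36D
s_1 = Round(s_0, k_0) = 0xDC8A9A
s_2 = Round(s_1, k_1) = 0xAE2F6D
s_3 = Round(s_2, k_2) = 0x8BC680
s_4 = Round(s_3, k_3) = 0x3D4B15

0xDC8A9A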